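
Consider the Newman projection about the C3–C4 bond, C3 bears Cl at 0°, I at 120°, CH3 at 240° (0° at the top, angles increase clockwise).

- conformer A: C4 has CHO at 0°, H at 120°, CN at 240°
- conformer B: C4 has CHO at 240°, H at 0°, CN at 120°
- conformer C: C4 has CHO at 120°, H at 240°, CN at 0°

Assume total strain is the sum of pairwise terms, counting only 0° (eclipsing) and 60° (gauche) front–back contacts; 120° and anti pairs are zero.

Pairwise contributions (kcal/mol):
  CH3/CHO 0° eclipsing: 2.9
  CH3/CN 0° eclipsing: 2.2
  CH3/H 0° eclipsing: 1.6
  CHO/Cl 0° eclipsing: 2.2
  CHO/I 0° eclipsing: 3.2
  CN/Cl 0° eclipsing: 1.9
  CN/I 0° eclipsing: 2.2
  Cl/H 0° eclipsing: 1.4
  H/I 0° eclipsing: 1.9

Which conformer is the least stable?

C

A (eclipsed): Cl(0°)/CHO(0°) eclipsed 2.2; I(120°)/H(120°) eclipsed 1.9; CH3(240°)/CN(240°) eclipsed 2.2 → 6.3 kcal/mol.
B (eclipsed): Cl(0°)/H(0°) eclipsed 1.4; I(120°)/CN(120°) eclipsed 2.2; CH3(240°)/CHO(240°) eclipsed 2.9 → 6.5 kcal/mol.
C (eclipsed): Cl(0°)/CN(0°) eclipsed 1.9; I(120°)/CHO(120°) eclipsed 3.2; CH3(240°)/H(240°) eclipsed 1.6 → 6.7 kcal/mol.
C has the highest total (6.7 kcal/mol).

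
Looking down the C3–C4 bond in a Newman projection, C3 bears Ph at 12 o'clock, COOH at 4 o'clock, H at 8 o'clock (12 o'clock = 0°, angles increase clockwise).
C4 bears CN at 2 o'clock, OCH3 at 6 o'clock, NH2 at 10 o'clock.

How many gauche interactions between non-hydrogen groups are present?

Non-H gauche pairs: Ph(0°)/CN(60°); Ph(0°)/NH2(300°); COOH(120°)/CN(60°); COOH(120°)/OCH3(180°) — 4 interactions.

4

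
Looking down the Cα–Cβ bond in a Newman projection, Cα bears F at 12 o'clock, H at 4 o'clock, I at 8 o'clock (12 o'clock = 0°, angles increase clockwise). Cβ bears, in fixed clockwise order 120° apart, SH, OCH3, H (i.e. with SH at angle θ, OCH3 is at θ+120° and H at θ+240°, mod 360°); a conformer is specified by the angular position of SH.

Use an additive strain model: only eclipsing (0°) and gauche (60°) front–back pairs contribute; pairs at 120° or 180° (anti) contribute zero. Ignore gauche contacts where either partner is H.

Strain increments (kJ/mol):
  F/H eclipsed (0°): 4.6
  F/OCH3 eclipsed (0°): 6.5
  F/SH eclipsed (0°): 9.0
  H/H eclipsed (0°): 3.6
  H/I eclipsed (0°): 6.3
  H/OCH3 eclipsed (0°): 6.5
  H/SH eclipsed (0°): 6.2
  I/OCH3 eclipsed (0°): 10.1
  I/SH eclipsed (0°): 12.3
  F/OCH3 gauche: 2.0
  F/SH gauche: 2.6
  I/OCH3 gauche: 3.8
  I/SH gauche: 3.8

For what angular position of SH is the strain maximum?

SH at 0° is eclipsed. F at 0° is eclipsed with SH at 0° (9.0); H at 120° is eclipsed with OCH3 at 120° (6.5); I at 240° is eclipsed with H at 240° (6.3). Total 21.8 kJ/mol.
SH at 60° is staggered. F at 0° is gauche with SH at 60° (2.6); I at 240° is gauche with OCH3 at 180° (3.8). Total 6.4 kJ/mol.
SH at 120° is eclipsed. F at 0° is eclipsed with H at 0° (4.6); H at 120° is eclipsed with SH at 120° (6.2); I at 240° is eclipsed with OCH3 at 240° (10.1). Total 20.9 kJ/mol.
SH at 180° is staggered. F at 0° is gauche with OCH3 at 300° (2.0); I at 240° is gauche with SH at 180° (3.8); I at 240° is gauche with OCH3 at 300° (3.8). Total 9.6 kJ/mol.
SH at 240° is eclipsed. F at 0° is eclipsed with OCH3 at 0° (6.5); H at 120° is eclipsed with H at 120° (3.6); I at 240° is eclipsed with SH at 240° (12.3). Total 22.4 kJ/mol.
SH at 300° is staggered. F at 0° is gauche with SH at 300° (2.6); F at 0° is gauche with OCH3 at 60° (2.0); I at 240° is gauche with SH at 300° (3.8). Total 8.4 kJ/mol.
The maximum (22.4 kJ/mol) occurs with SH at 240°.

240°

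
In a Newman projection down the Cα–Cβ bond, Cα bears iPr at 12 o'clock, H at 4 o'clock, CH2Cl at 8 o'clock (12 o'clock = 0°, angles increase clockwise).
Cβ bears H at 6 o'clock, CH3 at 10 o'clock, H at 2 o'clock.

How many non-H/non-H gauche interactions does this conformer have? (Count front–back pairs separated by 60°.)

Non-H gauche pairs: iPr(0°)/CH3(300°); CH2Cl(240°)/CH3(300°) — 2 interactions.

2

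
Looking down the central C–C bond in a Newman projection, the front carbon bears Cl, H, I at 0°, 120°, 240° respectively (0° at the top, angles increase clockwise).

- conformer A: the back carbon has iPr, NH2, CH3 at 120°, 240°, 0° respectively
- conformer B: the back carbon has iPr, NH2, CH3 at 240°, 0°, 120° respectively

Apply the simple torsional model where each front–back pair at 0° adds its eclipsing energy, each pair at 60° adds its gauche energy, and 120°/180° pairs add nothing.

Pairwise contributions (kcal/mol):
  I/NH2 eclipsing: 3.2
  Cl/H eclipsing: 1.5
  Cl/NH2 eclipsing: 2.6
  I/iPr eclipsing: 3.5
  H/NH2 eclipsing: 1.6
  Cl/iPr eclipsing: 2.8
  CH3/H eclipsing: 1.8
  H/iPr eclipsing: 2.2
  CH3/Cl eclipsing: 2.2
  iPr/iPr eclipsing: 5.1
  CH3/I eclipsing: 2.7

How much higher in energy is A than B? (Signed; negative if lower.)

A (eclipsed): Cl(0°)/CH3(0°) eclipsed 2.2; H(120°)/iPr(120°) eclipsed 2.2; I(240°)/NH2(240°) eclipsed 3.2 → 7.6 kcal/mol.
B (eclipsed): Cl(0°)/NH2(0°) eclipsed 2.6; H(120°)/CH3(120°) eclipsed 1.8; I(240°)/iPr(240°) eclipsed 3.5 → 7.9 kcal/mol.
E(A) − E(B) = 7.6 − 7.9 = -0.3 kcal/mol.

-0.3 kcal/mol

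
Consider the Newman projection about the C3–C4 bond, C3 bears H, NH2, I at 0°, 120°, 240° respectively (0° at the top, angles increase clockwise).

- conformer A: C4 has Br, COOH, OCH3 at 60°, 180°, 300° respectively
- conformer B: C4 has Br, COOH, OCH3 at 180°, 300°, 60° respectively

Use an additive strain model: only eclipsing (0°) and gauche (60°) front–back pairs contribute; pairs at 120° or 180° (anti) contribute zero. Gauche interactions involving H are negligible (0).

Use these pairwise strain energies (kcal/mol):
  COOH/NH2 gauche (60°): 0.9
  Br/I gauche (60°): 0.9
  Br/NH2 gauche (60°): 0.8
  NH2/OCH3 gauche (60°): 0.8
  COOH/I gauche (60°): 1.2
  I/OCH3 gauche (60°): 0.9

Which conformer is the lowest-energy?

B

A (staggered): NH2–Br gauche, NH2–COOH gauche, I–COOH gauche, I–OCH3 gauche; 0.8 + 0.9 + 1.2 + 0.9 = 3.8 kcal/mol.
B (staggered): NH2–Br gauche, NH2–OCH3 gauche, I–Br gauche, I–COOH gauche; 0.8 + 0.8 + 0.9 + 1.2 = 3.7 kcal/mol.
B has the lowest total (3.7 kcal/mol).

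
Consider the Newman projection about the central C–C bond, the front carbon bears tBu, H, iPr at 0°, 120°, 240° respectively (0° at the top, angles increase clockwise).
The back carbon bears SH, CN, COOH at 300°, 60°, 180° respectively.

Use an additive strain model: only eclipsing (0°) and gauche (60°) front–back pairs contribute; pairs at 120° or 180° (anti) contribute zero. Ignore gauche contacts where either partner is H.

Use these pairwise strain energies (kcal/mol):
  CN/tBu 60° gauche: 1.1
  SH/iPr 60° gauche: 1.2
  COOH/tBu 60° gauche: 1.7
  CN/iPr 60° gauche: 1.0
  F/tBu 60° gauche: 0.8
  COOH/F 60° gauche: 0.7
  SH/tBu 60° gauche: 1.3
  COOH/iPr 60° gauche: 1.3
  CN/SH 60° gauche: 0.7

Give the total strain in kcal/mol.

This conformer (staggered): tBu(0°)/SH(300°) gauche 1.3; tBu(0°)/CN(60°) gauche 1.1; iPr(240°)/SH(300°) gauche 1.2; iPr(240°)/COOH(180°) gauche 1.3 → 4.9 kcal/mol.

4.9 kcal/mol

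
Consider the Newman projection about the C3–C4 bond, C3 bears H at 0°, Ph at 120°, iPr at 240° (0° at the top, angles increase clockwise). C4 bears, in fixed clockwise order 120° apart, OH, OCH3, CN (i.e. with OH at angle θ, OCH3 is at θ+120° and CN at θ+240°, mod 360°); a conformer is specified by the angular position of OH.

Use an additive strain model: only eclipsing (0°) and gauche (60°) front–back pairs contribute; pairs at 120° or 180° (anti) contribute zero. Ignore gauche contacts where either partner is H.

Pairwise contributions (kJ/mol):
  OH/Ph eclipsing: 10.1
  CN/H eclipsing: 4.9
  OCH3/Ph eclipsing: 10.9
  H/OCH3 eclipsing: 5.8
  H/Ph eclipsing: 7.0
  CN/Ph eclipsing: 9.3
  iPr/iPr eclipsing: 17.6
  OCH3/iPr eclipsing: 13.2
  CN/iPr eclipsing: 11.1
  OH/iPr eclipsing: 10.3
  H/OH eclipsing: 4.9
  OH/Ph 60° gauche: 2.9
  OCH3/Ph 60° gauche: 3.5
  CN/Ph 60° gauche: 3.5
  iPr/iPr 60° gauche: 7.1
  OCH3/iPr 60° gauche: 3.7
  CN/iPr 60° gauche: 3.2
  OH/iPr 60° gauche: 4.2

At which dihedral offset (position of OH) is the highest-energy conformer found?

120°

OH at 0° is eclipsed. H at 0° is eclipsed with OH at 0° (4.9); Ph at 120° is eclipsed with OCH3 at 120° (10.9); iPr at 240° is eclipsed with CN at 240° (11.1). Total 26.9 kJ/mol.
OH at 60° is staggered. Ph at 120° is gauche with OH at 60° (2.9); Ph at 120° is gauche with OCH3 at 180° (3.5); iPr at 240° is gauche with OCH3 at 180° (3.7); iPr at 240° is gauche with CN at 300° (3.2). Total 13.3 kJ/mol.
OH at 120° is eclipsed. H at 0° is eclipsed with CN at 0° (4.9); Ph at 120° is eclipsed with OH at 120° (10.1); iPr at 240° is eclipsed with OCH3 at 240° (13.2). Total 28.2 kJ/mol.
OH at 180° is staggered. Ph at 120° is gauche with OH at 180° (2.9); Ph at 120° is gauche with CN at 60° (3.5); iPr at 240° is gauche with OH at 180° (4.2); iPr at 240° is gauche with OCH3 at 300° (3.7). Total 14.3 kJ/mol.
OH at 240° is eclipsed. H at 0° is eclipsed with OCH3 at 0° (5.8); Ph at 120° is eclipsed with CN at 120° (9.3); iPr at 240° is eclipsed with OH at 240° (10.3). Total 25.4 kJ/mol.
OH at 300° is staggered. Ph at 120° is gauche with OCH3 at 60° (3.5); Ph at 120° is gauche with CN at 180° (3.5); iPr at 240° is gauche with OH at 300° (4.2); iPr at 240° is gauche with CN at 180° (3.2). Total 14.4 kJ/mol.
The maximum (28.2 kJ/mol) occurs with OH at 120°.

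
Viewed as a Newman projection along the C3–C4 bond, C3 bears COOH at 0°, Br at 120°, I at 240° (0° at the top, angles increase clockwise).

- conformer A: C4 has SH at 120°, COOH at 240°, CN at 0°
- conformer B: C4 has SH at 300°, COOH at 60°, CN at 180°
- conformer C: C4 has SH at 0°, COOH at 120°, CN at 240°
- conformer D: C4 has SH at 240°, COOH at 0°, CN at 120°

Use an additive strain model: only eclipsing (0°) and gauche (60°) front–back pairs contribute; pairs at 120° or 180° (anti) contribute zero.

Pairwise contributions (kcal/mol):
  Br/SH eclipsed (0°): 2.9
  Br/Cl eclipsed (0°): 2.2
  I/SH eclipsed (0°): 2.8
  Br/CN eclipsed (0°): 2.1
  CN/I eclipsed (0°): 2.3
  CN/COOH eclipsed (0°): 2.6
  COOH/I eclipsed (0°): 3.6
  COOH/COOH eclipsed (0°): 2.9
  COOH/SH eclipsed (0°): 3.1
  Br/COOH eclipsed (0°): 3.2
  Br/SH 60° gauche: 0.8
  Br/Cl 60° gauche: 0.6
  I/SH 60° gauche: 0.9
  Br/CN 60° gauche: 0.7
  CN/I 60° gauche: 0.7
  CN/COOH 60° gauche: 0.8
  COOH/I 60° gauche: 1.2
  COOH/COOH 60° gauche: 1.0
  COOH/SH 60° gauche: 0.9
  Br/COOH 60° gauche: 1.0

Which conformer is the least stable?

A

A (eclipsed): COOH–CN eclipsed, Br–SH eclipsed, I–COOH eclipsed; 2.6 + 2.9 + 3.6 = 9.1 kcal/mol.
B (staggered): COOH–SH gauche, COOH–COOH gauche, Br–COOH gauche, Br–CN gauche, I–SH gauche, I–CN gauche; 0.9 + 1.0 + 1.0 + 0.7 + 0.9 + 0.7 = 5.2 kcal/mol.
C (eclipsed): COOH–SH eclipsed, Br–COOH eclipsed, I–CN eclipsed; 3.1 + 3.2 + 2.3 = 8.6 kcal/mol.
D (eclipsed): COOH–COOH eclipsed, Br–CN eclipsed, I–SH eclipsed; 2.9 + 2.1 + 2.8 = 7.8 kcal/mol.
A has the highest total (9.1 kcal/mol).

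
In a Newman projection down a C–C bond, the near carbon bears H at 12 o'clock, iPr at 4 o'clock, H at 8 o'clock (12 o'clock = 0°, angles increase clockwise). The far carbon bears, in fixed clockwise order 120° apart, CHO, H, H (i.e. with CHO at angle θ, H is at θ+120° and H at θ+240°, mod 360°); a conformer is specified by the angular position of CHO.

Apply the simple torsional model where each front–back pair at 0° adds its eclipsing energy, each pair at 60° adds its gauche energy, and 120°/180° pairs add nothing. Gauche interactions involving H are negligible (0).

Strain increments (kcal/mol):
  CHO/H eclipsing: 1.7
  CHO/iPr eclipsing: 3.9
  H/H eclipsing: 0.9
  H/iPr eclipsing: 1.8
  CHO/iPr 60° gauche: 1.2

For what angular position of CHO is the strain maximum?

120°

CHO at 0° (eclipsed): H(0°)/CHO(0°) eclipsed 1.7; iPr(120°)/H(120°) eclipsed 1.8; H(240°)/H(240°) eclipsed 0.9 → 4.4 kcal/mol.
CHO at 60° (staggered): iPr(120°)/CHO(60°) gauche 1.2 → 1.2 kcal/mol.
CHO at 120° (eclipsed): H(0°)/H(0°) eclipsed 0.9; iPr(120°)/CHO(120°) eclipsed 3.9; H(240°)/H(240°) eclipsed 0.9 → 5.7 kcal/mol.
CHO at 180° (staggered): iPr(120°)/CHO(180°) gauche 1.2 → 1.2 kcal/mol.
CHO at 240° (eclipsed): H(0°)/H(0°) eclipsed 0.9; iPr(120°)/H(120°) eclipsed 1.8; H(240°)/CHO(240°) eclipsed 1.7 → 4.4 kcal/mol.
CHO at 300° (staggered): no non-H gauche contacts → 0.0 kcal/mol.
The maximum (5.7 kcal/mol) occurs with CHO at 120°.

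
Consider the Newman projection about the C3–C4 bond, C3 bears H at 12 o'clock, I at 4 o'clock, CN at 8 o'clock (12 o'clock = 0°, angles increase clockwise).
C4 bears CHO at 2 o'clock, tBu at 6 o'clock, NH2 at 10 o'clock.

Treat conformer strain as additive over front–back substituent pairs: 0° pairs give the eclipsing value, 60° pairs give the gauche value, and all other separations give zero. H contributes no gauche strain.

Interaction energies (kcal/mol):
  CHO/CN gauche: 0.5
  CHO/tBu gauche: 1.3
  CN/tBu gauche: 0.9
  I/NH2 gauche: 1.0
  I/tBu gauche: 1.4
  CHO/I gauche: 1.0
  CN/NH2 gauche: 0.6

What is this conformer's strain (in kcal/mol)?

3.9 kcal/mol

This conformer (staggered): I(120°)/CHO(60°) gauche 1.0; I(120°)/tBu(180°) gauche 1.4; CN(240°)/tBu(180°) gauche 0.9; CN(240°)/NH2(300°) gauche 0.6 → 3.9 kcal/mol.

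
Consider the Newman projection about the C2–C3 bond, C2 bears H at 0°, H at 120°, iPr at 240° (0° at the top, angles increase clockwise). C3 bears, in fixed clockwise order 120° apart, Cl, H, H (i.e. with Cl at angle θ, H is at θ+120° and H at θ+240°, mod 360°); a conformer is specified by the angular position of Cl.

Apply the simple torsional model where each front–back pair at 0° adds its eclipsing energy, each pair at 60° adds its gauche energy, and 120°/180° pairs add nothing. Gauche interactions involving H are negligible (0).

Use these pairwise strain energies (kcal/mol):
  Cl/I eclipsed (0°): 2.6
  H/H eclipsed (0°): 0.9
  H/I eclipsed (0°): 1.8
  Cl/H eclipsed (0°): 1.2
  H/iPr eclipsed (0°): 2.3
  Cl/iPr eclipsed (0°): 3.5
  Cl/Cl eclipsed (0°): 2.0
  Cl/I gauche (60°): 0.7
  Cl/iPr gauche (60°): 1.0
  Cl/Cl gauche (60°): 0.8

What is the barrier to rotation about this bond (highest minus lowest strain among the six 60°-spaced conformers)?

5.3 kcal/mol

Cl at 0° (eclipsed): H–Cl eclipsed, H–H eclipsed, iPr–H eclipsed; 1.2 + 0.9 + 2.3 = 4.4 kcal/mol.
Cl at 60° (staggered): no non-H gauche contacts → 0.0 kcal/mol.
Cl at 120° (eclipsed): H–H eclipsed, H–Cl eclipsed, iPr–H eclipsed; 0.9 + 1.2 + 2.3 = 4.4 kcal/mol.
Cl at 180° (staggered): iPr–Cl gauche; 1.0 = 1.0 kcal/mol.
Cl at 240° (eclipsed): H–H eclipsed, H–H eclipsed, iPr–Cl eclipsed; 0.9 + 0.9 + 3.5 = 5.3 kcal/mol.
Cl at 300° (staggered): iPr–Cl gauche; 1.0 = 1.0 kcal/mol.
Max at 240° (5.3 kcal/mol), min at 60° (0.0 kcal/mol); barrier = 5.3 kcal/mol.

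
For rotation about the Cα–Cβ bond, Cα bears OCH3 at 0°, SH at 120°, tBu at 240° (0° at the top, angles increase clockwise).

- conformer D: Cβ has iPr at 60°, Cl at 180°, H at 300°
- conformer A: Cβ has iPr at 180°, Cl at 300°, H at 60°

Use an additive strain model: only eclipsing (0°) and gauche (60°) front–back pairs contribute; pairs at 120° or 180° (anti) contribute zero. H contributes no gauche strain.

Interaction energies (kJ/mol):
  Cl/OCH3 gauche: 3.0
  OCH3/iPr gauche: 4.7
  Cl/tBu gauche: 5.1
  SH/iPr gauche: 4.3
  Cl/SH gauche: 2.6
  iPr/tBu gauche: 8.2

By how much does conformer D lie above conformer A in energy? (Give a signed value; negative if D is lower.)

-3.9 kJ/mol

D (staggered): OCH3–iPr gauche, SH–iPr gauche, SH–Cl gauche, tBu–Cl gauche; 4.7 + 4.3 + 2.6 + 5.1 = 16.7 kJ/mol.
A (staggered): OCH3–Cl gauche, SH–iPr gauche, tBu–iPr gauche, tBu–Cl gauche; 3.0 + 4.3 + 8.2 + 5.1 = 20.6 kJ/mol.
E(D) − E(A) = 16.7 − 20.6 = -3.9 kJ/mol.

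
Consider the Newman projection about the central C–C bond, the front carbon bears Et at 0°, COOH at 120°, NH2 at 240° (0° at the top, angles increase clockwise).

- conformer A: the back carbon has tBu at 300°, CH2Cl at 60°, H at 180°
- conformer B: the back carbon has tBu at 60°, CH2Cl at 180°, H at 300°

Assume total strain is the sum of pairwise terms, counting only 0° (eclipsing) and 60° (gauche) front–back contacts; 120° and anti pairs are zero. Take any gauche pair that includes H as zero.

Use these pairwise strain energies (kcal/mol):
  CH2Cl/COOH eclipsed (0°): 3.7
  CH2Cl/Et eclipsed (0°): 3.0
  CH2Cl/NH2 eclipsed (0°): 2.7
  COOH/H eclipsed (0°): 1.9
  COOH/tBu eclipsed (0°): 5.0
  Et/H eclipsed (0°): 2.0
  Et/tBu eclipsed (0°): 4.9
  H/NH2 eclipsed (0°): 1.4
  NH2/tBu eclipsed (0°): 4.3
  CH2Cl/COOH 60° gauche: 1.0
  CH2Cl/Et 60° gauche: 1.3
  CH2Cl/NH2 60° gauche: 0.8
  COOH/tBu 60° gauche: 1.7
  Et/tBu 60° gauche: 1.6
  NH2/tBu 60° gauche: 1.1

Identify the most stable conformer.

A is staggered. Et at 0° is gauche with tBu at 300° (1.6); Et at 0° is gauche with CH2Cl at 60° (1.3); COOH at 120° is gauche with CH2Cl at 60° (1.0); NH2 at 240° is gauche with tBu at 300° (1.1). Total 5.0 kcal/mol.
B is staggered. Et at 0° is gauche with tBu at 60° (1.6); COOH at 120° is gauche with tBu at 60° (1.7); COOH at 120° is gauche with CH2Cl at 180° (1.0); NH2 at 240° is gauche with CH2Cl at 180° (0.8). Total 5.1 kcal/mol.
A has the lowest total (5.0 kcal/mol).

A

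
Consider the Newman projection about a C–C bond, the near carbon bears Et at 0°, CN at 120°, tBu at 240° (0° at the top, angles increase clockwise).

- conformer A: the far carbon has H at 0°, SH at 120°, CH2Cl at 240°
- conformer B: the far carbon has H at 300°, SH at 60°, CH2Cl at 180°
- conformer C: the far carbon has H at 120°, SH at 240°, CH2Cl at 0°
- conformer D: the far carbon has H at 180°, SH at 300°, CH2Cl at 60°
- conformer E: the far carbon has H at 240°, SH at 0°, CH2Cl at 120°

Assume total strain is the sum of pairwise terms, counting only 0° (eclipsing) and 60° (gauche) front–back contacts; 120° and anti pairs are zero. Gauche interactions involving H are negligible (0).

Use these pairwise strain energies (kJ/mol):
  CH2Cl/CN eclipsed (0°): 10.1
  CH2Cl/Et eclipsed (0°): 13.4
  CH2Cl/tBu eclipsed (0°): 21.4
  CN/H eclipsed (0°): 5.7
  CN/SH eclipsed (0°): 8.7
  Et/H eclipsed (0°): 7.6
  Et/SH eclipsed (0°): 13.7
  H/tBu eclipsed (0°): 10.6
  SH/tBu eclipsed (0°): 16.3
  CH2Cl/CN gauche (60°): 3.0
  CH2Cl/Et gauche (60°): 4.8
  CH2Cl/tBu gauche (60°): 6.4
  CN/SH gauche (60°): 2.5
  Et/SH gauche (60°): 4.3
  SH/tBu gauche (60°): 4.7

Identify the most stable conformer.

A (eclipsed): Et(0°)/H(0°) eclipsed 7.6; CN(120°)/SH(120°) eclipsed 8.7; tBu(240°)/CH2Cl(240°) eclipsed 21.4 → 37.7 kJ/mol.
B (staggered): Et(0°)/SH(60°) gauche 4.3; CN(120°)/SH(60°) gauche 2.5; CN(120°)/CH2Cl(180°) gauche 3.0; tBu(240°)/CH2Cl(180°) gauche 6.4 → 16.2 kJ/mol.
C (eclipsed): Et(0°)/CH2Cl(0°) eclipsed 13.4; CN(120°)/H(120°) eclipsed 5.7; tBu(240°)/SH(240°) eclipsed 16.3 → 35.4 kJ/mol.
D (staggered): Et(0°)/SH(300°) gauche 4.3; Et(0°)/CH2Cl(60°) gauche 4.8; CN(120°)/CH2Cl(60°) gauche 3.0; tBu(240°)/SH(300°) gauche 4.7 → 16.8 kJ/mol.
E (eclipsed): Et(0°)/SH(0°) eclipsed 13.7; CN(120°)/CH2Cl(120°) eclipsed 10.1; tBu(240°)/H(240°) eclipsed 10.6 → 34.4 kJ/mol.
B has the lowest total (16.2 kJ/mol).

B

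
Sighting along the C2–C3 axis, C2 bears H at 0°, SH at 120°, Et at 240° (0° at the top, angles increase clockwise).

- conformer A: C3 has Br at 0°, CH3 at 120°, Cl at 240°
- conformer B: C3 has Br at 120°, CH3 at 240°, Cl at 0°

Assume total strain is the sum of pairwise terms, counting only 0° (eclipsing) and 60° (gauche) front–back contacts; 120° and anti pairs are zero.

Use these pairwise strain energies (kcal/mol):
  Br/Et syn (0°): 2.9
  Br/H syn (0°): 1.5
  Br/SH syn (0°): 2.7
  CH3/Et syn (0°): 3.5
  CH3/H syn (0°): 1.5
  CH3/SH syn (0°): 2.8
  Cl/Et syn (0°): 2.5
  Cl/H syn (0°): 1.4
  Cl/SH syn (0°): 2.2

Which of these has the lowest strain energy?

A

A is eclipsed. H at 0° is eclipsed with Br at 0° (1.5); SH at 120° is eclipsed with CH3 at 120° (2.8); Et at 240° is eclipsed with Cl at 240° (2.5). Total 6.8 kcal/mol.
B is eclipsed. H at 0° is eclipsed with Cl at 0° (1.4); SH at 120° is eclipsed with Br at 120° (2.7); Et at 240° is eclipsed with CH3 at 240° (3.5). Total 7.6 kcal/mol.
A has the lowest total (6.8 kcal/mol).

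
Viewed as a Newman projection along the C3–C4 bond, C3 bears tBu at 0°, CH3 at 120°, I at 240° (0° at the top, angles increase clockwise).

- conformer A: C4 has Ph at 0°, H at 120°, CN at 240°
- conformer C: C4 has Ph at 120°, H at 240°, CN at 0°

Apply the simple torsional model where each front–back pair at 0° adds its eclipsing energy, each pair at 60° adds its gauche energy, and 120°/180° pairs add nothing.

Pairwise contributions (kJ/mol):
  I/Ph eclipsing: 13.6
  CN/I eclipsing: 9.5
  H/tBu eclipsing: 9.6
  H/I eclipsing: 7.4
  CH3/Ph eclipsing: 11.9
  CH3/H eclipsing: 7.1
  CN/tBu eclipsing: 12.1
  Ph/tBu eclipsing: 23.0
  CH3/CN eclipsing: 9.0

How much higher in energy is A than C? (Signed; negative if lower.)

+8.2 kJ/mol

A is eclipsed. tBu at 0° is eclipsed with Ph at 0° (23.0); CH3 at 120° is eclipsed with H at 120° (7.1); I at 240° is eclipsed with CN at 240° (9.5). Total 39.6 kJ/mol.
C is eclipsed. tBu at 0° is eclipsed with CN at 0° (12.1); CH3 at 120° is eclipsed with Ph at 120° (11.9); I at 240° is eclipsed with H at 240° (7.4). Total 31.4 kJ/mol.
E(A) − E(C) = 39.6 − 31.4 = +8.2 kJ/mol.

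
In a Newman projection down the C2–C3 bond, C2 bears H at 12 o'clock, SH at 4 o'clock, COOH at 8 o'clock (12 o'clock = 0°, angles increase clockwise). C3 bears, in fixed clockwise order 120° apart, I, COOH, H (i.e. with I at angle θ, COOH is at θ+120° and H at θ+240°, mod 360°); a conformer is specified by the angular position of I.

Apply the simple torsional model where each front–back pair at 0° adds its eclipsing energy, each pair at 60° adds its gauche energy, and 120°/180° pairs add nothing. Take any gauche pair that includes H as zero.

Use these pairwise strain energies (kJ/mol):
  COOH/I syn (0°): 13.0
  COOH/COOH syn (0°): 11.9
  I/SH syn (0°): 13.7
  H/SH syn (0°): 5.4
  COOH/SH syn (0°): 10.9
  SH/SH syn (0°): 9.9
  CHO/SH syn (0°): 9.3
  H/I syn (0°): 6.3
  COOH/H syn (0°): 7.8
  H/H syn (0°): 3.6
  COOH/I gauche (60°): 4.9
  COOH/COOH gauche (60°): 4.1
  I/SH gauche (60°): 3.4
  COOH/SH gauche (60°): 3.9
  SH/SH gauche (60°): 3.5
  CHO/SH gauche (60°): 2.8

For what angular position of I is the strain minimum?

I at 0° (eclipsed): H–I eclipsed, SH–COOH eclipsed, COOH–H eclipsed; 6.3 + 10.9 + 7.8 = 25.0 kJ/mol.
I at 60° (staggered): SH–I gauche, SH–COOH gauche, COOH–COOH gauche; 3.4 + 3.9 + 4.1 = 11.4 kJ/mol.
I at 120° (eclipsed): H–H eclipsed, SH–I eclipsed, COOH–COOH eclipsed; 3.6 + 13.7 + 11.9 = 29.2 kJ/mol.
I at 180° (staggered): SH–I gauche, COOH–I gauche, COOH–COOH gauche; 3.4 + 4.9 + 4.1 = 12.4 kJ/mol.
I at 240° (eclipsed): H–COOH eclipsed, SH–H eclipsed, COOH–I eclipsed; 7.8 + 5.4 + 13.0 = 26.2 kJ/mol.
I at 300° (staggered): SH–COOH gauche, COOH–I gauche; 3.9 + 4.9 = 8.8 kJ/mol.
The minimum (8.8 kJ/mol) occurs with I at 300°.

300°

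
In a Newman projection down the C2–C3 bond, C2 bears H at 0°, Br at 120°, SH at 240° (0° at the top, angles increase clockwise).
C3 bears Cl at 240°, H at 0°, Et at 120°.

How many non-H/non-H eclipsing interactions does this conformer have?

2

Non-H eclipsing pairs: Br(120°)/Et(120°); SH(240°)/Cl(240°) — 2 interactions.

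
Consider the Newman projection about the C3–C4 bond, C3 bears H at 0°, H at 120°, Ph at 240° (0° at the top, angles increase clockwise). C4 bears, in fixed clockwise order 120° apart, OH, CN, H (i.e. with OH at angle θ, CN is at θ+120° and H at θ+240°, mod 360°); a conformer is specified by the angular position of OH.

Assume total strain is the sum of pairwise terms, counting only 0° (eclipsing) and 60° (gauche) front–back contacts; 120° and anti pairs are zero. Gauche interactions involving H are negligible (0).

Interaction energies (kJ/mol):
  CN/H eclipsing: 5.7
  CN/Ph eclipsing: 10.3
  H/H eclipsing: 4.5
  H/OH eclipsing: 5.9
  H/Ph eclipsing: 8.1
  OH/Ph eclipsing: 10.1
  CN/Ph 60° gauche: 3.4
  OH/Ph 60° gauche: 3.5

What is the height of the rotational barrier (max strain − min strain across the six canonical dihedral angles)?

OH at 0° (eclipsed): H(0°)/OH(0°) eclipsed 5.9; H(120°)/CN(120°) eclipsed 5.7; Ph(240°)/H(240°) eclipsed 8.1 → 19.7 kJ/mol.
OH at 60° (staggered): Ph(240°)/CN(180°) gauche 3.4 → 3.4 kJ/mol.
OH at 120° (eclipsed): H(0°)/H(0°) eclipsed 4.5; H(120°)/OH(120°) eclipsed 5.9; Ph(240°)/CN(240°) eclipsed 10.3 → 20.7 kJ/mol.
OH at 180° (staggered): Ph(240°)/OH(180°) gauche 3.5; Ph(240°)/CN(300°) gauche 3.4 → 6.9 kJ/mol.
OH at 240° (eclipsed): H(0°)/CN(0°) eclipsed 5.7; H(120°)/H(120°) eclipsed 4.5; Ph(240°)/OH(240°) eclipsed 10.1 → 20.3 kJ/mol.
OH at 300° (staggered): Ph(240°)/OH(300°) gauche 3.5 → 3.5 kJ/mol.
Max at 120° (20.7 kJ/mol), min at 60° (3.4 kJ/mol); barrier = 17.3 kJ/mol.

17.3 kJ/mol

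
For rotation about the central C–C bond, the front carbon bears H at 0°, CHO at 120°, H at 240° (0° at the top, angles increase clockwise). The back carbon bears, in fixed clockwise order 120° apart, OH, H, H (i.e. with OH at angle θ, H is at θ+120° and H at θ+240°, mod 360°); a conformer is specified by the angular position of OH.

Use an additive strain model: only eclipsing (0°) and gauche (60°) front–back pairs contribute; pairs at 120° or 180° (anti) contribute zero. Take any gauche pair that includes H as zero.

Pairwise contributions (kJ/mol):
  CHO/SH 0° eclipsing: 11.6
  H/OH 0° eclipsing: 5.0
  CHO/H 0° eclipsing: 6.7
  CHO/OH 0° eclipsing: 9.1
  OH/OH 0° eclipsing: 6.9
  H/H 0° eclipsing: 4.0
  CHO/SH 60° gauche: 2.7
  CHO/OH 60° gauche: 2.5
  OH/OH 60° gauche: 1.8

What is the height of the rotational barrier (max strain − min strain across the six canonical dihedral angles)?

OH at 0° (eclipsed): H–OH eclipsed, CHO–H eclipsed, H–H eclipsed; 5.0 + 6.7 + 4.0 = 15.7 kJ/mol.
OH at 60° (staggered): CHO–OH gauche; 2.5 = 2.5 kJ/mol.
OH at 120° (eclipsed): H–H eclipsed, CHO–OH eclipsed, H–H eclipsed; 4.0 + 9.1 + 4.0 = 17.1 kJ/mol.
OH at 180° (staggered): CHO–OH gauche; 2.5 = 2.5 kJ/mol.
OH at 240° (eclipsed): H–H eclipsed, CHO–H eclipsed, H–OH eclipsed; 4.0 + 6.7 + 5.0 = 15.7 kJ/mol.
OH at 300° (staggered): no non-H gauche contacts → 0.0 kJ/mol.
Max at 120° (17.1 kJ/mol), min at 300° (0.0 kJ/mol); barrier = 17.1 kJ/mol.

17.1 kJ/mol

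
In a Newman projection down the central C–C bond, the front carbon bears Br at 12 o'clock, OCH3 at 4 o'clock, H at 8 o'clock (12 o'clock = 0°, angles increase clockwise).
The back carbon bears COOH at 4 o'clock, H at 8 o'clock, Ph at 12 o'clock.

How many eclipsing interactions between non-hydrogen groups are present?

2

Non-H eclipsing pairs: Br(0°)/Ph(0°); OCH3(120°)/COOH(120°) — 2 interactions.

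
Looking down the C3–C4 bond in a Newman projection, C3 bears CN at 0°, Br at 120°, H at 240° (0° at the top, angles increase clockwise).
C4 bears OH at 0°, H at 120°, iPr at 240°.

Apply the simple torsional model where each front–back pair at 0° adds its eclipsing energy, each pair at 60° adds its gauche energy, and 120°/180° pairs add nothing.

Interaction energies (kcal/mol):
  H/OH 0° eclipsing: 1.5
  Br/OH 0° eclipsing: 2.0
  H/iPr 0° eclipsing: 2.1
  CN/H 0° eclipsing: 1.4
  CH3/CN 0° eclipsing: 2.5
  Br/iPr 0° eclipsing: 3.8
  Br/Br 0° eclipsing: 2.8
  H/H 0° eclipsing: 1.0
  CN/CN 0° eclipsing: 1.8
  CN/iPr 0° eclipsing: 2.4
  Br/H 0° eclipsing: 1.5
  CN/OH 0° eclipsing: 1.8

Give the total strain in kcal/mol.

5.4 kcal/mol

This conformer (eclipsed): CN(0°)/OH(0°) eclipsed 1.8; Br(120°)/H(120°) eclipsed 1.5; H(240°)/iPr(240°) eclipsed 2.1 → 5.4 kcal/mol.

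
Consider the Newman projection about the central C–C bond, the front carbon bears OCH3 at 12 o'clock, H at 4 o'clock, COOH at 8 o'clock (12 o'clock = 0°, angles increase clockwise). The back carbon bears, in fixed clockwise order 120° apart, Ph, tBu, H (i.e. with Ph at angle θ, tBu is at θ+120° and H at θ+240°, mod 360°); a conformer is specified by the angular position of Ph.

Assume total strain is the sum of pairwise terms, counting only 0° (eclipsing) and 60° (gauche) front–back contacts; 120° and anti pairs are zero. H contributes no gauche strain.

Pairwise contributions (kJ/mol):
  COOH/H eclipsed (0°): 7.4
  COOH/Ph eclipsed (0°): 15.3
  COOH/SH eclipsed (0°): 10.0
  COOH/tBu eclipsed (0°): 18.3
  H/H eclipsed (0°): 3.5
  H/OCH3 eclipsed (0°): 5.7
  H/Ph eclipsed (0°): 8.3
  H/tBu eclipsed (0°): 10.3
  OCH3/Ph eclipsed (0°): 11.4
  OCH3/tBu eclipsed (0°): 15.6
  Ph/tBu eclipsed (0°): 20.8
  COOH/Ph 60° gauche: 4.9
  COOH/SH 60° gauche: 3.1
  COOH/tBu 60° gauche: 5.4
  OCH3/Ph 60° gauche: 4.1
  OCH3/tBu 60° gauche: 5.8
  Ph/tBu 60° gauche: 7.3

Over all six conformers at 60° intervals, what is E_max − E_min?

24.9 kJ/mol

Ph at 0° (eclipsed): OCH3(0°)/Ph(0°) eclipsed 11.4; H(120°)/tBu(120°) eclipsed 10.3; COOH(240°)/H(240°) eclipsed 7.4 → 29.1 kJ/mol.
Ph at 60° (staggered): OCH3(0°)/Ph(60°) gauche 4.1; COOH(240°)/tBu(180°) gauche 5.4 → 9.5 kJ/mol.
Ph at 120° (eclipsed): OCH3(0°)/H(0°) eclipsed 5.7; H(120°)/Ph(120°) eclipsed 8.3; COOH(240°)/tBu(240°) eclipsed 18.3 → 32.3 kJ/mol.
Ph at 180° (staggered): OCH3(0°)/tBu(300°) gauche 5.8; COOH(240°)/Ph(180°) gauche 4.9; COOH(240°)/tBu(300°) gauche 5.4 → 16.1 kJ/mol.
Ph at 240° (eclipsed): OCH3(0°)/tBu(0°) eclipsed 15.6; H(120°)/H(120°) eclipsed 3.5; COOH(240°)/Ph(240°) eclipsed 15.3 → 34.4 kJ/mol.
Ph at 300° (staggered): OCH3(0°)/Ph(300°) gauche 4.1; OCH3(0°)/tBu(60°) gauche 5.8; COOH(240°)/Ph(300°) gauche 4.9 → 14.8 kJ/mol.
Max at 240° (34.4 kJ/mol), min at 60° (9.5 kJ/mol); barrier = 24.9 kJ/mol.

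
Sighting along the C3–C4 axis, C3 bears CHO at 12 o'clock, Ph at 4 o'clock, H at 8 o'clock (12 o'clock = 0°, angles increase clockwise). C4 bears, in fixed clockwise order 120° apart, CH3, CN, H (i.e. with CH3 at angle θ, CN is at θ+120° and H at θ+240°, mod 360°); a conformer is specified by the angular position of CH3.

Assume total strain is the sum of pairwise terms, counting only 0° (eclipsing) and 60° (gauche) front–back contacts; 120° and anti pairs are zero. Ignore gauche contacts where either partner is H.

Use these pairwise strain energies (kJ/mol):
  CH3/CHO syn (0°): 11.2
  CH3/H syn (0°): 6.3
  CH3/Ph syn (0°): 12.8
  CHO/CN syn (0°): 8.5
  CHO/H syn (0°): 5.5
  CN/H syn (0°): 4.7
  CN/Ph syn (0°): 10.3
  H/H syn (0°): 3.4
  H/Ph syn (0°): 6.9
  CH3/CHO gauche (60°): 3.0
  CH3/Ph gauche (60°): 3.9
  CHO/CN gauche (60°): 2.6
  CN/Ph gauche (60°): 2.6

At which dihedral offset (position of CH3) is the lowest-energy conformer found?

180°

CH3 at 0° is eclipsed. CHO at 0° is eclipsed with CH3 at 0° (11.2); Ph at 120° is eclipsed with CN at 120° (10.3); H at 240° is eclipsed with H at 240° (3.4). Total 24.9 kJ/mol.
CH3 at 60° is staggered. CHO at 0° is gauche with CH3 at 60° (3.0); Ph at 120° is gauche with CH3 at 60° (3.9); Ph at 120° is gauche with CN at 180° (2.6). Total 9.5 kJ/mol.
CH3 at 120° is eclipsed. CHO at 0° is eclipsed with H at 0° (5.5); Ph at 120° is eclipsed with CH3 at 120° (12.8); H at 240° is eclipsed with CN at 240° (4.7). Total 23.0 kJ/mol.
CH3 at 180° is staggered. CHO at 0° is gauche with CN at 300° (2.6); Ph at 120° is gauche with CH3 at 180° (3.9). Total 6.5 kJ/mol.
CH3 at 240° is eclipsed. CHO at 0° is eclipsed with CN at 0° (8.5); Ph at 120° is eclipsed with H at 120° (6.9); H at 240° is eclipsed with CH3 at 240° (6.3). Total 21.7 kJ/mol.
CH3 at 300° is staggered. CHO at 0° is gauche with CH3 at 300° (3.0); CHO at 0° is gauche with CN at 60° (2.6); Ph at 120° is gauche with CN at 60° (2.6). Total 8.2 kJ/mol.
The minimum (6.5 kJ/mol) occurs with CH3 at 180°.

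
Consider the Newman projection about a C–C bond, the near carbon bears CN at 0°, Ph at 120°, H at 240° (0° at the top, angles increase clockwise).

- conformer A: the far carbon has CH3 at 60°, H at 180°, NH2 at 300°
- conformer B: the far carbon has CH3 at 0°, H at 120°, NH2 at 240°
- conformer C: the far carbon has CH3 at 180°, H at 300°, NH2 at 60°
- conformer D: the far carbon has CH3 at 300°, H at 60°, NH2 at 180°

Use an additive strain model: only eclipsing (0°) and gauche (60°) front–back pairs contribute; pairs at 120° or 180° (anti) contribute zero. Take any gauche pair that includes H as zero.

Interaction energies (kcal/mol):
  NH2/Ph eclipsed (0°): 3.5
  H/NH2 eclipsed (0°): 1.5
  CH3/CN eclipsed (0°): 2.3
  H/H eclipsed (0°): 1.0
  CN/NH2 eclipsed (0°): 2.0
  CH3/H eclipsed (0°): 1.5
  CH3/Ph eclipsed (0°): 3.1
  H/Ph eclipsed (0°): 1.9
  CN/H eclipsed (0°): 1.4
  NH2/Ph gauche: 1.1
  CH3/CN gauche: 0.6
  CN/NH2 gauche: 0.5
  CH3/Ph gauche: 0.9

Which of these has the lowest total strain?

D

A is staggered. CN at 0° is gauche with CH3 at 60° (0.6); CN at 0° is gauche with NH2 at 300° (0.5); Ph at 120° is gauche with CH3 at 60° (0.9). Total 2.0 kcal/mol.
B is eclipsed. CN at 0° is eclipsed with CH3 at 0° (2.3); Ph at 120° is eclipsed with H at 120° (1.9); H at 240° is eclipsed with NH2 at 240° (1.5). Total 5.7 kcal/mol.
C is staggered. CN at 0° is gauche with NH2 at 60° (0.5); Ph at 120° is gauche with CH3 at 180° (0.9); Ph at 120° is gauche with NH2 at 60° (1.1). Total 2.5 kcal/mol.
D is staggered. CN at 0° is gauche with CH3 at 300° (0.6); Ph at 120° is gauche with NH2 at 180° (1.1). Total 1.7 kcal/mol.
D has the lowest total (1.7 kcal/mol).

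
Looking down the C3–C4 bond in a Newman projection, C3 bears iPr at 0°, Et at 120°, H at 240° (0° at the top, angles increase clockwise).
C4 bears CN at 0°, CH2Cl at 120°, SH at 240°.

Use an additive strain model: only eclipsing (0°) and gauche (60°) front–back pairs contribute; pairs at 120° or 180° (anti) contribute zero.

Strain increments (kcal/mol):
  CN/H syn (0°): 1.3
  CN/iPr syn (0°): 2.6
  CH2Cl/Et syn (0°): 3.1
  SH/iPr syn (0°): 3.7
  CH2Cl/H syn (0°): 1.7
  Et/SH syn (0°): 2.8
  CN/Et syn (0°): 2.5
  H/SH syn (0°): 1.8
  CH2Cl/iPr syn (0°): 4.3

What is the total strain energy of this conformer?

7.5 kcal/mol

This conformer (eclipsed): iPr(0°)/CN(0°) eclipsed 2.6; Et(120°)/CH2Cl(120°) eclipsed 3.1; H(240°)/SH(240°) eclipsed 1.8 → 7.5 kcal/mol.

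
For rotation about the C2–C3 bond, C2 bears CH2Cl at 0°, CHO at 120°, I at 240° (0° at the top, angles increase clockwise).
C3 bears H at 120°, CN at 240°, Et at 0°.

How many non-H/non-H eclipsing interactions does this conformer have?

2

Non-H eclipsing pairs: CH2Cl(0°)/Et(0°); I(240°)/CN(240°) — 2 interactions.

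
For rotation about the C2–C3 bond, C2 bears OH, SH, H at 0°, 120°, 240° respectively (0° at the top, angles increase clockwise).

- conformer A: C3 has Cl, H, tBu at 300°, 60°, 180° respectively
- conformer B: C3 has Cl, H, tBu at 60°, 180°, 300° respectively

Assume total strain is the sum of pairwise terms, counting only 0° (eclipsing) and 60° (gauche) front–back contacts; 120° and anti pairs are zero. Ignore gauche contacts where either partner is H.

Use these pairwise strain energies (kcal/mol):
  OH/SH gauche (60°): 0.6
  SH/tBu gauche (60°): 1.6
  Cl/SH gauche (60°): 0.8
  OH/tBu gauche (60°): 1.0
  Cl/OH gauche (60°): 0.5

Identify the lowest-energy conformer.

A (staggered): OH–Cl gauche, SH–tBu gauche; 0.5 + 1.6 = 2.1 kcal/mol.
B (staggered): OH–Cl gauche, OH–tBu gauche, SH–Cl gauche; 0.5 + 1.0 + 0.8 = 2.3 kcal/mol.
A has the lowest total (2.1 kcal/mol).

A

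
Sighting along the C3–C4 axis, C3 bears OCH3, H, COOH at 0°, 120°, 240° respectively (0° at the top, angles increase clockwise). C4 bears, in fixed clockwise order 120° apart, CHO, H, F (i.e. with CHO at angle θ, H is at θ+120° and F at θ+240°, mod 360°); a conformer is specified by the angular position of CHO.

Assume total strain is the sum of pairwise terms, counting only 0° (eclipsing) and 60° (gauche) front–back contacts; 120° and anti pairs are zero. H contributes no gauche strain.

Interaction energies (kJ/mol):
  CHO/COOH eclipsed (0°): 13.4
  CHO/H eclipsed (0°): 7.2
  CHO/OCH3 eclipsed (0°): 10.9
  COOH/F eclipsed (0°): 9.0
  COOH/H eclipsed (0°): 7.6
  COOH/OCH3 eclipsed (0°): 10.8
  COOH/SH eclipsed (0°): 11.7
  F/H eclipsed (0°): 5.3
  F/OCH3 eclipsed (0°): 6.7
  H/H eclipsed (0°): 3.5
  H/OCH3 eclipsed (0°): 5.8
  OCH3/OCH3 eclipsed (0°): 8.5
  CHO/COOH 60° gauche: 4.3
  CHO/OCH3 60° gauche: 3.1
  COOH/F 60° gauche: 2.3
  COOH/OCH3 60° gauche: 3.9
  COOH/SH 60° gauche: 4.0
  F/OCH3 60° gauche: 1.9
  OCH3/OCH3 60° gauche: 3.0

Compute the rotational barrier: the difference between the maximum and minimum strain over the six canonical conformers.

CHO at 0° (eclipsed): OCH3–CHO eclipsed, H–H eclipsed, COOH–F eclipsed; 10.9 + 3.5 + 9.0 = 23.4 kJ/mol.
CHO at 60° (staggered): OCH3–CHO gauche, OCH3–F gauche, COOH–F gauche; 3.1 + 1.9 + 2.3 = 7.3 kJ/mol.
CHO at 120° (eclipsed): OCH3–F eclipsed, H–CHO eclipsed, COOH–H eclipsed; 6.7 + 7.2 + 7.6 = 21.5 kJ/mol.
CHO at 180° (staggered): OCH3–F gauche, COOH–CHO gauche; 1.9 + 4.3 = 6.2 kJ/mol.
CHO at 240° (eclipsed): OCH3–H eclipsed, H–F eclipsed, COOH–CHO eclipsed; 5.8 + 5.3 + 13.4 = 24.5 kJ/mol.
CHO at 300° (staggered): OCH3–CHO gauche, COOH–CHO gauche, COOH–F gauche; 3.1 + 4.3 + 2.3 = 9.7 kJ/mol.
Max at 240° (24.5 kJ/mol), min at 180° (6.2 kJ/mol); barrier = 18.3 kJ/mol.

18.3 kJ/mol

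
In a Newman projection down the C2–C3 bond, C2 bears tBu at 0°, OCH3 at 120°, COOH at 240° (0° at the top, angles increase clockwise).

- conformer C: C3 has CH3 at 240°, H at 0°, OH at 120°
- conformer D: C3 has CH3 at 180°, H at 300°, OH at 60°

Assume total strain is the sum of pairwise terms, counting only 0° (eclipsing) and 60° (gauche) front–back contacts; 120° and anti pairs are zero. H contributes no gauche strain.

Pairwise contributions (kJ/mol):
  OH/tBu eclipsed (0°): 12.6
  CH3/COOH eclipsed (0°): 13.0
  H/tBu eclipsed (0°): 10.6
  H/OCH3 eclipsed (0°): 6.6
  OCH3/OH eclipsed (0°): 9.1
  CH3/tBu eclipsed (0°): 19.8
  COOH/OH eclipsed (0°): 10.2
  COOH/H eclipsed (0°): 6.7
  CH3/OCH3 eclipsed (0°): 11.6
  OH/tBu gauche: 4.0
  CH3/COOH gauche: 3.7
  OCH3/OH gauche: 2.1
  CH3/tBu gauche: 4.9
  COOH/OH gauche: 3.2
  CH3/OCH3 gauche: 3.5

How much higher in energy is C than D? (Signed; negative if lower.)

C (eclipsed): tBu(0°)/H(0°) eclipsed 10.6; OCH3(120°)/OH(120°) eclipsed 9.1; COOH(240°)/CH3(240°) eclipsed 13.0 → 32.7 kJ/mol.
D (staggered): tBu(0°)/OH(60°) gauche 4.0; OCH3(120°)/CH3(180°) gauche 3.5; OCH3(120°)/OH(60°) gauche 2.1; COOH(240°)/CH3(180°) gauche 3.7 → 13.3 kJ/mol.
E(C) − E(D) = 32.7 − 13.3 = +19.4 kJ/mol.

+19.4 kJ/mol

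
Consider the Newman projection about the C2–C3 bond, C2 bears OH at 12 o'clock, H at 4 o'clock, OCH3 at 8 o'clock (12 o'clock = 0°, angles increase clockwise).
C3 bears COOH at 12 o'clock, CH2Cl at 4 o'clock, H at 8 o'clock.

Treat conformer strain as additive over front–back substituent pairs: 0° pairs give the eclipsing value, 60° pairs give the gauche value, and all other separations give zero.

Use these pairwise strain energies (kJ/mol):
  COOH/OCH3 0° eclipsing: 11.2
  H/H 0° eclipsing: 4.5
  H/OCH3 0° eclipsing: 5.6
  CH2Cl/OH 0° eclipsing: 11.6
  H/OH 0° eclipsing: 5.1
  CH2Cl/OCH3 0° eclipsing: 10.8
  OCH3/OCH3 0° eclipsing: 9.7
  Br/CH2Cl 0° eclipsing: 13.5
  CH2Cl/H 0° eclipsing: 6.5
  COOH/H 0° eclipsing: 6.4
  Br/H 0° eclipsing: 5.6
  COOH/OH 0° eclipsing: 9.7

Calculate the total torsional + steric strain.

This conformer (eclipsed): OH(0°)/COOH(0°) eclipsed 9.7; H(120°)/CH2Cl(120°) eclipsed 6.5; OCH3(240°)/H(240°) eclipsed 5.6 → 21.8 kJ/mol.

21.8 kJ/mol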